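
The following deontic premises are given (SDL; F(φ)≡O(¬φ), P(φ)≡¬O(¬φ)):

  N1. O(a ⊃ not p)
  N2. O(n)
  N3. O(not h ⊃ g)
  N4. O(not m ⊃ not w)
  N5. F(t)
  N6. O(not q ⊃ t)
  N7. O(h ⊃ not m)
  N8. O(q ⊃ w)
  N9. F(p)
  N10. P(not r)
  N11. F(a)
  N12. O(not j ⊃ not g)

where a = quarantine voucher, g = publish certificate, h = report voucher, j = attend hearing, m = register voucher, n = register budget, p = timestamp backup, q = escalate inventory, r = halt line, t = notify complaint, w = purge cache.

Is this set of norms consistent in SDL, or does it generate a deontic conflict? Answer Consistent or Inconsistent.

Consistent

Premise 1 is O(a ⊃ not p); even if O(not p) held, inferring O(a) would be affirming the consequent — invalid.
So O(a) is not derivable, and the apparent clash with O(not a) does not arise.
A world satisfying every obligation exists (e.g. a=false, g=true, h=false, j=true, m=true, n=true, p=false, q=true, r=false, t=false, w=true); no atom is both obligatory and forbidden, so the set is consistent.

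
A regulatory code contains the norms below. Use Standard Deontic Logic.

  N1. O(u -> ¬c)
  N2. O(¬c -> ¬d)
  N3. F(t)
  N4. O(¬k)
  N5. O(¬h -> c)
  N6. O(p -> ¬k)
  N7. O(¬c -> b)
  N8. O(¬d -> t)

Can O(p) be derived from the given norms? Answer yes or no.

Premise 6 is O(p -> ¬k); even if O(¬k) held, inferring O(p) would be affirming the consequent — invalid.
No other premise forces O(p). An ideal world satisfying every premise can still have p false, so O(p) is not derivable.

No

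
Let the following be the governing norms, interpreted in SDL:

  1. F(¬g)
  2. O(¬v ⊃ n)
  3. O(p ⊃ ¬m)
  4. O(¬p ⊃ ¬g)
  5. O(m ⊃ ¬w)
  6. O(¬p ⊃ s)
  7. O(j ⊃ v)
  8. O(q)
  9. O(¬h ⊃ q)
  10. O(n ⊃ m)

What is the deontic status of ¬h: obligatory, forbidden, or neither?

Neither

Premise 9 is O(¬h ⊃ q); even if O(q) held, inferring O(¬h) would be affirming the consequent — invalid.
No premise or chain of K-axiom applications forces O(¬h), and none forces O(h). So ¬h is neither obligatory nor forbidden under these norms.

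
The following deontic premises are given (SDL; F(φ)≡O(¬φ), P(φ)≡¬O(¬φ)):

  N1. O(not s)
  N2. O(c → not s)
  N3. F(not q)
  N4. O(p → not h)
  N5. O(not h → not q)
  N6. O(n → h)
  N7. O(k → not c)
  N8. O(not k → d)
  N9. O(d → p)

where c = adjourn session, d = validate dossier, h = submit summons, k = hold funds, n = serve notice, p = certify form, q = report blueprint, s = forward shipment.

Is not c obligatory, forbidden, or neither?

Obligatory

F(not q) at premise 3 means O(q).
The contrapositive of premise 5 (O(not h → not q)) is O(q → h), and O(q) is already established, so O(h).
The contrapositive of premise 4 (O(p → not h)) is O(h → not p), and O(h) is already established, so O(not p).
The contrapositive of premise 9 (O(d → p)) is O(not p → not d), and O(not p) is already established, so O(not d).
The contrapositive of premise 8 (O(not k → d)) is O(not d → k), and O(not d) is already established, so O(k).
From O(k) and premise 7, O(k → not c), we obtain O(not c).
Premises 1, 2, 6 do not contribute to this derivation.
Hence not c is obligatory.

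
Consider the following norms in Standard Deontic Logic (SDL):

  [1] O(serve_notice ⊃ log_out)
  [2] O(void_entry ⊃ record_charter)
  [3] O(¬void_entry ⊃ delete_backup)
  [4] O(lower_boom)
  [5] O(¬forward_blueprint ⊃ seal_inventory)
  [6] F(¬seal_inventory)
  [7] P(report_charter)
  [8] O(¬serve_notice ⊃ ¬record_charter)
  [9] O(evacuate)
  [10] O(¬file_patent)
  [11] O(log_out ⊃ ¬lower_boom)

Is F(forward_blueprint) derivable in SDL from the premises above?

No

Premise 5 is O(¬forward_blueprint ⊃ seal_inventory); even if O(seal_inventory) held, inferring O(¬forward_blueprint) would be affirming the consequent — invalid.
No other premise forces O(¬forward_blueprint). An ideal world satisfying every premise can still have forward_blueprint true, so F(forward_blueprint) is not derivable.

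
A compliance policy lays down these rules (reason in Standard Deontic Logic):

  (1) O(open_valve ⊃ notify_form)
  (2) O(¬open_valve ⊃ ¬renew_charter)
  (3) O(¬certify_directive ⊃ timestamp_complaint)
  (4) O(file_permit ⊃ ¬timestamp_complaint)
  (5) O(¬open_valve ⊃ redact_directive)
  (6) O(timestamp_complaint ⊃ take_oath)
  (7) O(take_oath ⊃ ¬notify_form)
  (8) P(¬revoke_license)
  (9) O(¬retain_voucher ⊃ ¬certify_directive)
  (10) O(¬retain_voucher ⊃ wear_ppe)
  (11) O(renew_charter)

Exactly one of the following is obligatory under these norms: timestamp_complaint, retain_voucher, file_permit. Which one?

Premise 11 gives O(renew_charter).
Premise 2, O(¬open_valve ⊃ ¬renew_charter), contraposes to O(renew_charter ⊃ open_valve); with O(renew_charter) we get O(open_valve).
Premise 1 is O(open_valve ⊃ notify_form); since O(open_valve), deontic closure gives O(notify_form).
The contrapositive of premise 7 (O(take_oath ⊃ ¬notify_form)) is O(notify_form ⊃ ¬take_oath), and O(notify_form) is already established, so O(¬take_oath).
Premise 6, O(timestamp_complaint ⊃ take_oath), contraposes to O(¬take_oath ⊃ ¬timestamp_complaint); with O(¬take_oath) we get O(¬timestamp_complaint).
Premise 3 is O(¬certify_directive ⊃ timestamp_complaint); contrapositively O(¬timestamp_complaint ⊃ certify_directive). Since O(¬timestamp_complaint) holds, K gives O(certify_directive).
The contrapositive of premise 9 (O(¬retain_voucher ⊃ ¬certify_directive)) is O(certify_directive ⊃ retain_voucher), and O(certify_directive) is already established, so O(retain_voucher).
So O(retain_voucher) holds — retain_voucher is obligatory. None of the other listed options is made obligatory by any chain of premises.

retain_voucher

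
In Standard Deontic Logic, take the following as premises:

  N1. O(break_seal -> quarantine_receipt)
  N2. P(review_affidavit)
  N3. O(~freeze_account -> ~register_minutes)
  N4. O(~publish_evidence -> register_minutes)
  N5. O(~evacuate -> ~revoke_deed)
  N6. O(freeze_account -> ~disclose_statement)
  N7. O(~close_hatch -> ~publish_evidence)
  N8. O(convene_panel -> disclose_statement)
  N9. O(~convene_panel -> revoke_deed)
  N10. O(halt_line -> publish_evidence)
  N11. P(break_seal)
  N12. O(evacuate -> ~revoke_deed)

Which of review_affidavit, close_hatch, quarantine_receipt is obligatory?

Premises 5 and 12 cover both cases: O(~evacuate -> ~revoke_deed) and O(evacuate -> ~revoke_deed). Since ~evacuate ∨ evacuate is a tautology, O(~revoke_deed) follows.
The contrapositive of premise 9 (O(~convene_panel -> revoke_deed)) is O(~revoke_deed -> convene_panel), and O(~revoke_deed) is already established, so O(convene_panel).
From O(convene_panel) and premise 8, O(convene_panel -> disclose_statement), we obtain O(disclose_statement).
The contrapositive of premise 6 (O(freeze_account -> ~disclose_statement)) is O(disclose_statement -> ~freeze_account), and O(disclose_statement) is already established, so O(~freeze_account).
With premise 3, O(~freeze_account -> ~register_minutes), the K-axiom yields O(~register_minutes).
Premise 4, O(~publish_evidence -> register_minutes), contraposes to O(~register_minutes -> publish_evidence); with O(~register_minutes) we get O(publish_evidence).
The contrapositive of premise 7 (O(~close_hatch -> ~publish_evidence)) is O(publish_evidence -> close_hatch), and O(publish_evidence) is already established, so O(close_hatch).
So O(close_hatch) holds — close_hatch is obligatory. None of the other listed options is made obligatory by any chain of premises.

close_hatch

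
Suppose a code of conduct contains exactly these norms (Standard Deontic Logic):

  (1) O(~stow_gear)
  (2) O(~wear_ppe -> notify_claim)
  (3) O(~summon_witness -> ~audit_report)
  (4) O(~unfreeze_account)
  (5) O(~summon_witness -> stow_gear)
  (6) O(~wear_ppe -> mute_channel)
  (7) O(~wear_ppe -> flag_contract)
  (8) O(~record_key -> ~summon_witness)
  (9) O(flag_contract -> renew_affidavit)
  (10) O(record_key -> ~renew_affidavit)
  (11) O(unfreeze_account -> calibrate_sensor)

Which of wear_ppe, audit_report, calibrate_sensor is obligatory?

Premise 1 gives O(~stow_gear).
The contrapositive of premise 5 (O(~summon_witness -> stow_gear)) is O(~stow_gear -> summon_witness), and O(~stow_gear) is already established, so O(summon_witness).
The contrapositive of premise 8 (O(~record_key -> ~summon_witness)) is O(summon_witness -> record_key), and O(summon_witness) is already established, so O(record_key).
With premise 10, O(record_key -> ~renew_affidavit), the K-axiom yields O(~renew_affidavit).
The contrapositive of premise 9 (O(flag_contract -> renew_affidavit)) is O(~renew_affidavit -> ~flag_contract), and O(~renew_affidavit) is already established, so O(~flag_contract).
Premise 7 is O(~wear_ppe -> flag_contract); contrapositively O(~flag_contract -> wear_ppe). Since O(~flag_contract) holds, K gives O(wear_ppe).
So O(wear_ppe) holds — wear_ppe is obligatory. None of the other listed options is made obligatory by any chain of premises.

wear_ppe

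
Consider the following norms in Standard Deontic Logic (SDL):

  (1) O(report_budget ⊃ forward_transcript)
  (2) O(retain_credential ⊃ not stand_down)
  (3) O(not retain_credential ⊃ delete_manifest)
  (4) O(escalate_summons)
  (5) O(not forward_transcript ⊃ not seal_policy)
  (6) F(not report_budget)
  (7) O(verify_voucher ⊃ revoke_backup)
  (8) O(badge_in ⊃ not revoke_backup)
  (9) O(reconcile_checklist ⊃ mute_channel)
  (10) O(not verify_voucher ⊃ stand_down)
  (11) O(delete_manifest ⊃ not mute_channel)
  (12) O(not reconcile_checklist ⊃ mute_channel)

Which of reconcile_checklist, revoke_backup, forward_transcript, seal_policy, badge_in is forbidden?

By case analysis on reconcile_checklist: premise 9 gives O(reconcile_checklist ⊃ mute_channel) and premise 12 gives O(not reconcile_checklist ⊃ mute_channel), so O(mute_channel) either way.
The contrapositive of premise 11 (O(delete_manifest ⊃ not mute_channel)) is O(mute_channel ⊃ not delete_manifest), and O(mute_channel) is already established, so O(not delete_manifest).
Premise 3 is O(not retain_credential ⊃ delete_manifest); contrapositively O(not delete_manifest ⊃ retain_credential). Since O(not delete_manifest) holds, K gives O(retain_credential).
From O(retain_credential) and premise 2, O(retain_credential ⊃ not stand_down), we obtain O(not stand_down).
Premise 10, O(not verify_voucher ⊃ stand_down), contraposes to O(not stand_down ⊃ verify_voucher); with O(not stand_down) we get O(verify_voucher).
Applying K to premise 7 (O(verify_voucher ⊃ revoke_backup)) and O(verify_voucher) yields O(revoke_backup).
Premise 8 is O(badge_in ⊃ not revoke_backup); contrapositively O(revoke_backup ⊃ not badge_in). Since O(revoke_backup) holds, K gives O(not badge_in).
So O(not badge_in) holds, i.e. badge_in is forbidden. None of the other listed options is forbidden under the premises.

badge_in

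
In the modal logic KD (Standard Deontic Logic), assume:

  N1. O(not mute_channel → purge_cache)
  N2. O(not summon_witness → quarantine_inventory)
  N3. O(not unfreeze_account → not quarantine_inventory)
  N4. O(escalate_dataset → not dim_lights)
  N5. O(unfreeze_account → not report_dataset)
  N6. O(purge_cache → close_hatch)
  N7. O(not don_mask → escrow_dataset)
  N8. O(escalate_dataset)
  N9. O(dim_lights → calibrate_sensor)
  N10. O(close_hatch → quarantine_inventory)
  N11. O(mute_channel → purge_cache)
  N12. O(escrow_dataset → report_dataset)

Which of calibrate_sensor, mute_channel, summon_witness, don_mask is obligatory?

Premises 11 and 1 are O(mute_channel → purge_cache) and O(not mute_channel → purge_cache); every ideal world satisfies mute_channel or not mute_channel, so in either case purge_cache holds — hence O(purge_cache).
Premise 6 is O(purge_cache → close_hatch); since O(purge_cache), deontic closure gives O(close_hatch).
Premise 10 is O(close_hatch → quarantine_inventory); since O(close_hatch), deontic closure gives O(quarantine_inventory).
Premise 3 is O(not unfreeze_account → not quarantine_inventory); contrapositively O(quarantine_inventory → unfreeze_account). Since O(quarantine_inventory) holds, K gives O(unfreeze_account).
Premise 5 is O(unfreeze_account → not report_dataset); since O(unfreeze_account), deontic closure gives O(not report_dataset).
Premise 12 is O(escrow_dataset → report_dataset); contrapositively O(not report_dataset → not escrow_dataset). Since O(not report_dataset) holds, K gives O(not escrow_dataset).
Premise 7, O(not don_mask → escrow_dataset), contraposes to O(not escrow_dataset → don_mask); with O(not escrow_dataset) we get O(don_mask).
So O(don_mask) holds — don_mask is obligatory. None of the other listed options is made obligatory by any chain of premises.

don_mask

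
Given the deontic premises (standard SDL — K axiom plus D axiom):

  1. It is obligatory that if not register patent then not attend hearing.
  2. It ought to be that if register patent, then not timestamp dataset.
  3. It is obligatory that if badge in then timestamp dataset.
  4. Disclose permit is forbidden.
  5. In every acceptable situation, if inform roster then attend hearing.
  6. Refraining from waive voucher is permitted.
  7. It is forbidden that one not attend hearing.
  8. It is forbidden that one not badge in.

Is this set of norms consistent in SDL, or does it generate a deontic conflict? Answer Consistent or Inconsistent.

Inconsistent

Premise 7, F(¬attend_hearing), is equivalent to O(attend_hearing).
Premise 1, O(¬register_patent → ¬attend_hearing), contraposes to O(attend_hearing → register_patent); with O(attend_hearing) we get O(register_patent).
Premise 2 is O(register_patent → ¬timestamp_dataset); since O(register_patent), deontic closure gives O(¬timestamp_dataset).
Premise 3, O(badge_in → timestamp_dataset), contraposes to O(¬timestamp_dataset → ¬badge_in); with O(¬timestamp_dataset) we get O(¬badge_in).
Yet premise 8 is F(¬badge_in), i.e. O(badge_in).
We now have both O(¬badge_in) and O(badge_in) — badge_in is simultaneously obligatory and forbidden, violating the D-axiom.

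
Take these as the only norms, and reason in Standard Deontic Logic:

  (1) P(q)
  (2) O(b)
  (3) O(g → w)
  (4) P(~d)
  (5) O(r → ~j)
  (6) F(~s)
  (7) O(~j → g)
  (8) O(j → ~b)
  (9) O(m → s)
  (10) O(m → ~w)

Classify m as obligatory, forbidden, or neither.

Forbidden

From premise 2 we have O(b).
The contrapositive of premise 8 (O(j → ~b)) is O(b → ~j), and O(b) is already established, so O(~j).
With premise 7, O(~j → g), the K-axiom yields O(g).
Applying K to premise 3 (O(g → w)) and O(g) yields O(w).
The contrapositive of premise 10 (O(m → ~w)) is O(w → ~m), and O(w) is already established, so O(~m).
Premises 1, 4, 5, 6, 9 do not contribute to this derivation.
Thus O(~m), which is F(m): m is forbidden.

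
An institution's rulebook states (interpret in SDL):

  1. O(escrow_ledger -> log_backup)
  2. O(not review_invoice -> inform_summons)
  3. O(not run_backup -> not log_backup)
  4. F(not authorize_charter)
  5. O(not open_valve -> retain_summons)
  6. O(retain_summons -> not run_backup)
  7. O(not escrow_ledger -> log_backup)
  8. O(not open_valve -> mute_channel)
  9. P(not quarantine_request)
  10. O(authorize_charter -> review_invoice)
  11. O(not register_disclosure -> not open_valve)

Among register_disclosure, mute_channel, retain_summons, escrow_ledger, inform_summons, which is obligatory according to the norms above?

Premises 7 and 1 cover both cases: O(not escrow_ledger -> log_backup) and O(escrow_ledger -> log_backup). Since not escrow_ledger ∨ escrow_ledger is a tautology, O(log_backup) follows.
Premise 3 is O(not run_backup -> not log_backup); contrapositively O(log_backup -> run_backup). Since O(log_backup) holds, K gives O(run_backup).
Premise 6 is O(retain_summons -> not run_backup); contrapositively O(run_backup -> not retain_summons). Since O(run_backup) holds, K gives O(not retain_summons).
Premise 5, O(not open_valve -> retain_summons), contraposes to O(not retain_summons -> open_valve); with O(not retain_summons) we get O(open_valve).
The contrapositive of premise 11 (O(not register_disclosure -> not open_valve)) is O(open_valve -> register_disclosure), and O(open_valve) is already established, so O(register_disclosure).
So O(register_disclosure) holds — register_disclosure is obligatory. None of the other listed options is made obligatory by any chain of premises.

register_disclosure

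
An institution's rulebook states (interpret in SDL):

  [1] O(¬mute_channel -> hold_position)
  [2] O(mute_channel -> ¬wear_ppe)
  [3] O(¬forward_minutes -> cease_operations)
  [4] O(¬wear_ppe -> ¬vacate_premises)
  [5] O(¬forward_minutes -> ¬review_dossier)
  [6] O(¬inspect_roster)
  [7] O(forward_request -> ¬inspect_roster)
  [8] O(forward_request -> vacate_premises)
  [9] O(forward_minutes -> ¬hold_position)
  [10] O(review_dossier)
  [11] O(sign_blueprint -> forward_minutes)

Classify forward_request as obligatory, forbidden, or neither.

Forbidden

From premise 10 we have O(review_dossier).
Premise 5, O(¬forward_minutes -> ¬review_dossier), contraposes to O(review_dossier -> forward_minutes); with O(review_dossier) we get O(forward_minutes).
From O(forward_minutes) and premise 9, O(forward_minutes -> ¬hold_position), we obtain O(¬hold_position).
Premise 1, O(¬mute_channel -> hold_position), contraposes to O(¬hold_position -> mute_channel); with O(¬hold_position) we get O(mute_channel).
With premise 2, O(mute_channel -> ¬wear_ppe), the K-axiom yields O(¬wear_ppe).
From O(¬wear_ppe) and premise 4, O(¬wear_ppe -> ¬vacate_premises), we obtain O(¬vacate_premises).
Premise 8, O(forward_request -> vacate_premises), contraposes to O(¬vacate_premises -> ¬forward_request); with O(¬vacate_premises) we get O(¬forward_request).
Premises 3, 6, 7, 11 do not contribute to this derivation.
Thus O(¬forward_request), which is F(forward_request): forward_request is forbidden.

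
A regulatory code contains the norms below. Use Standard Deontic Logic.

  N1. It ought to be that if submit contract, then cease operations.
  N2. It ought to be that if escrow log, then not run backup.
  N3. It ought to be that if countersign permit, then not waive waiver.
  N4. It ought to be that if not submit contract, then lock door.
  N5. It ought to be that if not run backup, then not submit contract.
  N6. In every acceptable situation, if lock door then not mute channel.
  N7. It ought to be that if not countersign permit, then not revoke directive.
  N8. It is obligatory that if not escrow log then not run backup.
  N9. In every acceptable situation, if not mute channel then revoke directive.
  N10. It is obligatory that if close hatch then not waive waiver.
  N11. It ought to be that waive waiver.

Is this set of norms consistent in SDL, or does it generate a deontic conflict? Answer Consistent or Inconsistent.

Inconsistent

Premises 8 and 2 cover both cases: O(¬escrow_log → ¬run_backup) and O(escrow_log → ¬run_backup). Since ¬escrow_log ∨ escrow_log is a tautology, O(¬run_backup) follows.
Applying K to premise 5 (O(¬run_backup → ¬submit_contract)) and O(¬run_backup) yields O(¬submit_contract).
Premise 4 is O(¬submit_contract → lock_door); since O(¬submit_contract), deontic closure gives O(lock_door).
With premise 6, O(lock_door → ¬mute_channel), the K-axiom yields O(¬mute_channel).
Applying K to premise 9 (O(¬mute_channel → revoke_directive)) and O(¬mute_channel) yields O(revoke_directive).
The contrapositive of premise 7 (O(¬countersign_permit → ¬revoke_directive)) is O(revoke_directive → countersign_permit), and O(revoke_directive) is already established, so O(countersign_permit).
From O(countersign_permit) and premise 3, O(countersign_permit → ¬waive_waiver), we obtain O(¬waive_waiver).
But premise 11 directly asserts O(waive_waiver).
We now have both O(¬waive_waiver) and O(waive_waiver) — waive_waiver is simultaneously obligatory and forbidden, violating the D-axiom.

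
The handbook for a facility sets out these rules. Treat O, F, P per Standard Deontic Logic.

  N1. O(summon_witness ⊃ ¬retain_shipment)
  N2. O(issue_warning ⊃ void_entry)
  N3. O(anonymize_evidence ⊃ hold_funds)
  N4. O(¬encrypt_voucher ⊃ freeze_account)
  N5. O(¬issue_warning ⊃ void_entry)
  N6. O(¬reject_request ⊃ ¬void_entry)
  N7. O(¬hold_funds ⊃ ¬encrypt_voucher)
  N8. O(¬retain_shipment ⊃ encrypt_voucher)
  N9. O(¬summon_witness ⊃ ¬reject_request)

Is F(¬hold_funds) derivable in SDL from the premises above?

Yes

Premises 5 and 2 cover both cases: O(¬issue_warning ⊃ void_entry) and O(issue_warning ⊃ void_entry). Since ¬issue_warning ∨ issue_warning is a tautology, O(void_entry) follows.
The contrapositive of premise 6 (O(¬reject_request ⊃ ¬void_entry)) is O(void_entry ⊃ reject_request), and O(void_entry) is already established, so O(reject_request).
Premise 9, O(¬summon_witness ⊃ ¬reject_request), contraposes to O(reject_request ⊃ summon_witness); with O(reject_request) we get O(summon_witness).
From O(summon_witness) and premise 1, O(summon_witness ⊃ ¬retain_shipment), we obtain O(¬retain_shipment).
With premise 8, O(¬retain_shipment ⊃ encrypt_voucher), the K-axiom yields O(encrypt_voucher).
Premise 7, O(¬hold_funds ⊃ ¬encrypt_voucher), contraposes to O(encrypt_voucher ⊃ hold_funds); with O(encrypt_voucher) we get O(hold_funds).
Premises 3, 4 do not contribute to this derivation.
So O(hold_funds) holds, i.e. F(¬hold_funds). The claim follows.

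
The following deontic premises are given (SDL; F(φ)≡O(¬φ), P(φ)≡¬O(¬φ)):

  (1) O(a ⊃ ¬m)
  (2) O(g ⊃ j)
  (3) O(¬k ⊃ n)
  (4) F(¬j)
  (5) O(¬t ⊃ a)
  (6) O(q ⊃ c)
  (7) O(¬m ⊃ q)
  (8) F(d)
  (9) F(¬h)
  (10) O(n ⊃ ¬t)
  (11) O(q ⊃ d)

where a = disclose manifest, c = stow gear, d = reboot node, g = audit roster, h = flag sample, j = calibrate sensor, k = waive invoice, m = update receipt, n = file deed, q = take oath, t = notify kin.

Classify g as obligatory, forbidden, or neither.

Neither

Premise 2 is O(g ⊃ j); even if O(j) held, inferring O(g) would be affirming the consequent — invalid.
No premise or chain of K-axiom applications forces O(g), and none forces O(¬g). So g is neither obligatory nor forbidden under these norms.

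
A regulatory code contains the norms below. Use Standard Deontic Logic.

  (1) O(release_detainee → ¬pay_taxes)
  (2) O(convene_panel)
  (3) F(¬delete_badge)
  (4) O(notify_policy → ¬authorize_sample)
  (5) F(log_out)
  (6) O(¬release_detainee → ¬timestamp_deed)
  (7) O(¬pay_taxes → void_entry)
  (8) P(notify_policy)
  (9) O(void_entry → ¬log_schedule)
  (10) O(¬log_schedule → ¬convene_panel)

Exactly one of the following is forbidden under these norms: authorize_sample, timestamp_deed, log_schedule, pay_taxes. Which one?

From premise 2 we have O(convene_panel).
The contrapositive of premise 10 (O(¬log_schedule → ¬convene_panel)) is O(convene_panel → log_schedule), and O(convene_panel) is already established, so O(log_schedule).
Premise 9, O(void_entry → ¬log_schedule), contraposes to O(log_schedule → ¬void_entry); with O(log_schedule) we get O(¬void_entry).
The contrapositive of premise 7 (O(¬pay_taxes → void_entry)) is O(¬void_entry → pay_taxes), and O(¬void_entry) is already established, so O(pay_taxes).
The contrapositive of premise 1 (O(release_detainee → ¬pay_taxes)) is O(pay_taxes → ¬release_detainee), and O(pay_taxes) is already established, so O(¬release_detainee).
With premise 6, O(¬release_detainee → ¬timestamp_deed), the K-axiom yields O(¬timestamp_deed).
So O(¬timestamp_deed) holds, i.e. timestamp_deed is forbidden. None of the other listed options is forbidden under the premises.

timestamp_deed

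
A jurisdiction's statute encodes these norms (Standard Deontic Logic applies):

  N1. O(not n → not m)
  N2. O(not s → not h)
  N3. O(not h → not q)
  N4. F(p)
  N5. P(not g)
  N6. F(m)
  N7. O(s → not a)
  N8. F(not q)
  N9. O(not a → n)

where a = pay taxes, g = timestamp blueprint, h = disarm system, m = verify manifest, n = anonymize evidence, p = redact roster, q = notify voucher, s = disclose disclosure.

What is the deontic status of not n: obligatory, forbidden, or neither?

F(not q) at premise 8 means O(q).
Premise 3 is O(not h → not q); contrapositively O(q → h). Since O(q) holds, K gives O(h).
The contrapositive of premise 2 (O(not s → not h)) is O(h → s), and O(h) is already established, so O(s).
From O(s) and premise 7, O(s → not a), we obtain O(not a).
From O(not a) and premise 9, O(not a → n), we obtain O(n).
Premises 1, 4, 5, 6 do not contribute to this derivation.
Thus O(n), which is F(not n): not n is forbidden.

Forbidden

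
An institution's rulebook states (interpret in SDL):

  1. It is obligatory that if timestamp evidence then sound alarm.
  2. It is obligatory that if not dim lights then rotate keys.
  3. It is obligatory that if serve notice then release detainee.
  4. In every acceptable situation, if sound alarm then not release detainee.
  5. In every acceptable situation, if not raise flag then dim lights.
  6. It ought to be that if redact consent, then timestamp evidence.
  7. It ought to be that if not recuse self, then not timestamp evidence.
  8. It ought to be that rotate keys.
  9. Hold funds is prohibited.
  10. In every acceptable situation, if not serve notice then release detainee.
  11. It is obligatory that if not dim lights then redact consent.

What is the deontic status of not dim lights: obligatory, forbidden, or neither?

Forbidden

Premises 3 and 10 cover both cases: O(serve_notice → release_detainee) and O(¬serve_notice → release_detainee). Since serve_notice ∨ ¬serve_notice is a tautology, O(release_detainee) follows.
Premise 4, O(sound_alarm → ¬release_detainee), contraposes to O(release_detainee → ¬sound_alarm); with O(release_detainee) we get O(¬sound_alarm).
Premise 1 is O(timestamp_evidence → sound_alarm); contrapositively O(¬sound_alarm → ¬timestamp_evidence). Since O(¬sound_alarm) holds, K gives O(¬timestamp_evidence).
Premise 6, O(redact_consent → timestamp_evidence), contraposes to O(¬timestamp_evidence → ¬redact_consent); with O(¬timestamp_evidence) we get O(¬redact_consent).
Premise 11 is O(¬dim_lights → redact_consent); contrapositively O(¬redact_consent → dim_lights). Since O(¬redact_consent) holds, K gives O(dim_lights).
Premises 2, 5, 7, 8, 9 do not contribute to this derivation.
Thus O(dim_lights), which is F(¬dim_lights): ¬dim_lights is forbidden.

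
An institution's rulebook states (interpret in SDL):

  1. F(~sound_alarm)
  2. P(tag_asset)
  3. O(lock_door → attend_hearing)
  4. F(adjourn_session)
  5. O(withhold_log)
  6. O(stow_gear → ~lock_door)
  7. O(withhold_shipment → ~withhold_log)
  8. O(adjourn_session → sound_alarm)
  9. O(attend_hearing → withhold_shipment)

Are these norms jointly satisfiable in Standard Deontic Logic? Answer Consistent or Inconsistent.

Premise 8 is O(adjourn_session → sound_alarm); even if O(sound_alarm) held, inferring O(adjourn_session) would be affirming the consequent — invalid.
So O(adjourn_session) is not derivable, and the apparent clash with O(~adjourn_session) does not arise.
A world satisfying every obligation exists (e.g. adjourn_session=false, attend_hearing=false, lock_door=false, sound_alarm=true, stow_gear=false, tag_asset=false, withhold_log=true, withhold_shipment=false); no atom is both obligatory and forbidden, so the set is consistent.

Consistent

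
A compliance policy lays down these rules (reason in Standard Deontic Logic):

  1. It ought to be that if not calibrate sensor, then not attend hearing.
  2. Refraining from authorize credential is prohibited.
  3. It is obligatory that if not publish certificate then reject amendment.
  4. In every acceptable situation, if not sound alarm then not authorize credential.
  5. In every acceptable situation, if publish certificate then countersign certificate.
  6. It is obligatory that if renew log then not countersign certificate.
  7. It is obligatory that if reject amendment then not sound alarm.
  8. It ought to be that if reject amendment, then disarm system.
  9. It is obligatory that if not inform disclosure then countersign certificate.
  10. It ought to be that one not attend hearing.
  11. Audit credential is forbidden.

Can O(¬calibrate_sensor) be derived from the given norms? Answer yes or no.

Premise 1 is O(¬calibrate_sensor → ¬attend_hearing); even if O(¬attend_hearing) held, inferring O(¬calibrate_sensor) would be affirming the consequent — invalid.
No other premise forces O(¬calibrate_sensor). An ideal world satisfying every premise can still have ¬calibrate_sensor false, so O(¬calibrate_sensor) is not derivable.

No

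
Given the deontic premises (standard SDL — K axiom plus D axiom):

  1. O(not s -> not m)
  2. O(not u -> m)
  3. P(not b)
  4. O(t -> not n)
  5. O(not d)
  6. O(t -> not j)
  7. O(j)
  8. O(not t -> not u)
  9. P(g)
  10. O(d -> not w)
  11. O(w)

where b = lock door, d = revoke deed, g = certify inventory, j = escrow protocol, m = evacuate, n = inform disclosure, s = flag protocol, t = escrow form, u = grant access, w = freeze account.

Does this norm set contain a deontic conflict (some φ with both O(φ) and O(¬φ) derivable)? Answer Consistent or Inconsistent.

Consistent

Premise 10 is O(d -> not w), but O(d) is not derivable from the premises, so it does not yield O(not w).
So O(not w) is not derivable, and the apparent clash with O(w) does not arise.
A world satisfying every obligation exists (e.g. b=false, d=false, g=false, j=true, m=true, n=false, s=true, t=false, u=false, w=true); no atom is both obligatory and forbidden, so the set is consistent.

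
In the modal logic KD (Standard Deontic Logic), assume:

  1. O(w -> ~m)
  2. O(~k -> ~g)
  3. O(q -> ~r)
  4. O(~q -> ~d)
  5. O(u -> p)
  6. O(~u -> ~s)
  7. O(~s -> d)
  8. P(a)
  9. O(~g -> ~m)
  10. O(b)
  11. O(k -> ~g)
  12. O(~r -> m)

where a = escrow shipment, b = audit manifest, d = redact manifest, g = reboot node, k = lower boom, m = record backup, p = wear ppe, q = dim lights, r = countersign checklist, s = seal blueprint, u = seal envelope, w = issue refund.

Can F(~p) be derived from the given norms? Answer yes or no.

Premises 11 and 2 cover both cases: O(k -> ~g) and O(~k -> ~g). Since k ∨ ~k is a tautology, O(~g) follows.
From O(~g) and premise 9, O(~g -> ~m), we obtain O(~m).
Premise 12, O(~r -> m), contraposes to O(~m -> r); with O(~m) we get O(r).
Premise 3, O(q -> ~r), contraposes to O(r -> ~q); with O(r) we get O(~q).
From O(~q) and premise 4, O(~q -> ~d), we obtain O(~d).
Premise 7 is O(~s -> d); contrapositively O(~d -> s). Since O(~d) holds, K gives O(s).
Premise 6 is O(~u -> ~s); contrapositively O(s -> u). Since O(s) holds, K gives O(u).
Premise 5 is O(u -> p); since O(u), deontic closure gives O(p).
Premises 1, 8, 10 do not contribute to this derivation.
So O(p) holds, i.e. F(~p). The claim follows.

Yes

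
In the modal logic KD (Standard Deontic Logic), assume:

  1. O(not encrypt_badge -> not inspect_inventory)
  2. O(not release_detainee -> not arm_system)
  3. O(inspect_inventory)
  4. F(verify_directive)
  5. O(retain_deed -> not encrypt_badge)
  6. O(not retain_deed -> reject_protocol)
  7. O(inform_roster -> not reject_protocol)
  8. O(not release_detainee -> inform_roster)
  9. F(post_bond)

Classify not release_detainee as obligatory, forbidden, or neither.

Forbidden

Premise 3 gives O(inspect_inventory).
The contrapositive of premise 1 (O(not encrypt_badge -> not inspect_inventory)) is O(inspect_inventory -> encrypt_badge), and O(inspect_inventory) is already established, so O(encrypt_badge).
The contrapositive of premise 5 (O(retain_deed -> not encrypt_badge)) is O(encrypt_badge -> not retain_deed), and O(encrypt_badge) is already established, so O(not retain_deed).
Applying K to premise 6 (O(not retain_deed -> reject_protocol)) and O(not retain_deed) yields O(reject_protocol).
Premise 7 is O(inform_roster -> not reject_protocol); contrapositively O(reject_protocol -> not inform_roster). Since O(reject_protocol) holds, K gives O(not inform_roster).
The contrapositive of premise 8 (O(not release_detainee -> inform_roster)) is O(not inform_roster -> release_detainee), and O(not inform_roster) is already established, so O(release_detainee).
Premises 2, 4, 9 do not contribute to this derivation.
Thus O(release_detainee), which is F(not release_detainee): not release_detainee is forbidden.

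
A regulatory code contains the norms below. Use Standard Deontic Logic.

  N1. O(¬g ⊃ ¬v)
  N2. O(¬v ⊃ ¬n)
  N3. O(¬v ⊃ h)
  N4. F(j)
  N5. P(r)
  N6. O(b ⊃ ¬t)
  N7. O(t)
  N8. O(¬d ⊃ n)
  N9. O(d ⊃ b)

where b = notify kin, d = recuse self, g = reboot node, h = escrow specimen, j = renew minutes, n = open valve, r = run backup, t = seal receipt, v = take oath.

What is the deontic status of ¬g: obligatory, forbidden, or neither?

Forbidden

From premise 7 we have O(t).
The contrapositive of premise 6 (O(b ⊃ ¬t)) is O(t ⊃ ¬b), and O(t) is already established, so O(¬b).
The contrapositive of premise 9 (O(d ⊃ b)) is O(¬b ⊃ ¬d), and O(¬b) is already established, so O(¬d).
From O(¬d) and premise 8, O(¬d ⊃ n), we obtain O(n).
Premise 2, O(¬v ⊃ ¬n), contraposes to O(n ⊃ v); with O(n) we get O(v).
Premise 1 is O(¬g ⊃ ¬v); contrapositively O(v ⊃ g). Since O(v) holds, K gives O(g).
Premises 3, 4, 5 do not contribute to this derivation.
Thus O(g), which is F(¬g): ¬g is forbidden.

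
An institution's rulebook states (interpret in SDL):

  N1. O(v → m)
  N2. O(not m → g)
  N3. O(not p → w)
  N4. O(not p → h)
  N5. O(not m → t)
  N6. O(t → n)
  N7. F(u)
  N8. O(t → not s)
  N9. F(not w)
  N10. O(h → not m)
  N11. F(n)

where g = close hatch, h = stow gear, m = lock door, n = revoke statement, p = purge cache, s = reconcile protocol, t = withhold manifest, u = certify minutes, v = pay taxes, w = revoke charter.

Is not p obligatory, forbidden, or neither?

Forbidden

Premise 11, F(n), is equivalent to O(not n).
The contrapositive of premise 6 (O(t → n)) is O(not n → not t), and O(not n) is already established, so O(not t).
Premise 5 is O(not m → t); contrapositively O(not t → m). Since O(not t) holds, K gives O(m).
Premise 10, O(h → not m), contraposes to O(m → not h); with O(m) we get O(not h).
Premise 4, O(not p → h), contraposes to O(not h → p); with O(not h) we get O(p).
Premises 1, 2, 3, 7, 8, 9 do not contribute to this derivation.
Thus O(p), which is F(not p): not p is forbidden.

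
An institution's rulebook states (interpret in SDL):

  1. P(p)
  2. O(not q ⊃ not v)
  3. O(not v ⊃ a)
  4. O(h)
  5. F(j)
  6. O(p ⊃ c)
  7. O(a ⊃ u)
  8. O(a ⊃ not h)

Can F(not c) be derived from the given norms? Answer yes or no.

No

Premise 6 is O(p ⊃ c), but O(p) is not derivable from the premises (the permission P(p) asserts only not O(not p), not O(p)), so it does not yield O(c).
No other premise forces O(c). An ideal world satisfying every premise can still have not c true, so F(not c) is not derivable.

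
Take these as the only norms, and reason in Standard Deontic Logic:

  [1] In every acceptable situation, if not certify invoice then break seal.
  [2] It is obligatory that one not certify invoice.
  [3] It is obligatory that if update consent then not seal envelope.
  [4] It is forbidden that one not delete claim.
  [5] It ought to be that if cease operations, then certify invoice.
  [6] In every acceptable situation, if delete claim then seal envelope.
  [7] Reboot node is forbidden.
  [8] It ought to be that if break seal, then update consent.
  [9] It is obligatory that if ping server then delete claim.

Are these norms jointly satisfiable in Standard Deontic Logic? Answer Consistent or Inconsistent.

Inconsistent

Premise 4 is F(¬delete_claim), i.e. O(delete_claim).
With premise 6, O(delete_claim → seal_envelope), the K-axiom yields O(seal_envelope).
Premise 3, O(update_consent → ¬seal_envelope), contraposes to O(seal_envelope → ¬update_consent); with O(seal_envelope) we get O(¬update_consent).
Premise 8, O(break_seal → update_consent), contraposes to O(¬update_consent → ¬break_seal); with O(¬update_consent) we get O(¬break_seal).
The contrapositive of premise 1 (O(¬certify_invoice → break_seal)) is O(¬break_seal → certify_invoice), and O(¬break_seal) is already established, so O(certify_invoice).
Yet premise 2 states O(¬certify_invoice).
We now have both O(certify_invoice) and O(¬certify_invoice) — certify_invoice is simultaneously obligatory and forbidden, violating the D-axiom.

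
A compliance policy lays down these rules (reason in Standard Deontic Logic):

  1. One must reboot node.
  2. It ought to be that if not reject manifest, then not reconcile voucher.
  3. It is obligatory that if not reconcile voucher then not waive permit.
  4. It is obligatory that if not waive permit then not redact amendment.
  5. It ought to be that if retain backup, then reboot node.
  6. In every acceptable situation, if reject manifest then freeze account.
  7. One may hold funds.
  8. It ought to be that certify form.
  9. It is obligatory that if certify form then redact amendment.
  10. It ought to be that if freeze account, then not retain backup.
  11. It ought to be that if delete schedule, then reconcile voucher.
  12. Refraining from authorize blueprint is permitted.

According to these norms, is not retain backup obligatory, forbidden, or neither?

Obligatory

From premise 8 we have O(certify_form).
Premise 9 is O(certify_form → redact_amendment); since O(certify_form), deontic closure gives O(redact_amendment).
Premise 4 is O(¬waive_permit → ¬redact_amendment); contrapositively O(redact_amendment → waive_permit). Since O(redact_amendment) holds, K gives O(waive_permit).
Premise 3, O(¬reconcile_voucher → ¬waive_permit), contraposes to O(waive_permit → reconcile_voucher); with O(waive_permit) we get O(reconcile_voucher).
Premise 2, O(¬reject_manifest → ¬reconcile_voucher), contraposes to O(reconcile_voucher → reject_manifest); with O(reconcile_voucher) we get O(reject_manifest).
Applying K to premise 6 (O(reject_manifest → freeze_account)) and O(reject_manifest) yields O(freeze_account).
Applying K to premise 10 (O(freeze_account → ¬retain_backup)) and O(freeze_account) yields O(¬retain_backup).
Premises 1, 5, 7, 11, 12 do not contribute to this derivation.
Hence ¬retain_backup is obligatory.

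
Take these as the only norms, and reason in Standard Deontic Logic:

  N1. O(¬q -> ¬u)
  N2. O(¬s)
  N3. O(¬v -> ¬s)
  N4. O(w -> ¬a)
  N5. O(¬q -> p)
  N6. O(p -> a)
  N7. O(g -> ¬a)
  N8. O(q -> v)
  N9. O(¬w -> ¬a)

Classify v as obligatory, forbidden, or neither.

By case analysis on ¬w: premise 9 gives O(¬w -> ¬a) and premise 4 gives O(w -> ¬a), so O(¬a) either way.
The contrapositive of premise 6 (O(p -> a)) is O(¬a -> ¬p), and O(¬a) is already established, so O(¬p).
Premise 5 is O(¬q -> p); contrapositively O(¬p -> q). Since O(¬p) holds, K gives O(q).
With premise 8, O(q -> v), the K-axiom yields O(v).
Premises 1, 2, 3, 7 do not contribute to this derivation.
Hence v is obligatory.

Obligatory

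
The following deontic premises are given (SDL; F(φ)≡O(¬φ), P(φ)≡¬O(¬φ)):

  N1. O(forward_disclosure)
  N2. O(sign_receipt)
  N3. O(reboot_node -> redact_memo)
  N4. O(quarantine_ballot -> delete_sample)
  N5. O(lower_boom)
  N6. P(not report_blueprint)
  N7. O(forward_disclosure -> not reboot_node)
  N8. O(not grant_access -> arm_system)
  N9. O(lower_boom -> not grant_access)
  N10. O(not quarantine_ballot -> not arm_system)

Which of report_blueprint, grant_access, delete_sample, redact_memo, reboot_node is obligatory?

From premise 5 we have O(lower_boom).
Applying K to premise 9 (O(lower_boom -> not grant_access)) and O(lower_boom) yields O(not grant_access).
Applying K to premise 8 (O(not grant_access -> arm_system)) and O(not grant_access) yields O(arm_system).
Premise 10 is O(not quarantine_ballot -> not arm_system); contrapositively O(arm_system -> quarantine_ballot). Since O(arm_system) holds, K gives O(quarantine_ballot).
Premise 4 is O(quarantine_ballot -> delete_sample); since O(quarantine_ballot), deontic closure gives O(delete_sample).
So O(delete_sample) holds — delete_sample is obligatory. None of the other listed options is made obligatory by any chain of premises.

delete_sample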